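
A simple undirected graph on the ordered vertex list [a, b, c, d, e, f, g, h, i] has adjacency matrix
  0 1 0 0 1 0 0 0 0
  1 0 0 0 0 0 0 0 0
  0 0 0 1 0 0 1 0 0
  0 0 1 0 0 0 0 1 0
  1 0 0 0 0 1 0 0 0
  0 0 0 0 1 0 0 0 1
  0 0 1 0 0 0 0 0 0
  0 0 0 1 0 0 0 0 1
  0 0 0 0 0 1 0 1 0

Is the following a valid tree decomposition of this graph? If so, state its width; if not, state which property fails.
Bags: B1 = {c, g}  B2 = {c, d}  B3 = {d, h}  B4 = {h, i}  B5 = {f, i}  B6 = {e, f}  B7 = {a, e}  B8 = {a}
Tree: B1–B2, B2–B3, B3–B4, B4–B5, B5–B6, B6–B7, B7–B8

A tree decomposition must satisfy three properties: every vertex lies in some bag; for every edge, both endpoints lie together in some bag; and for every vertex, the bags containing it form a connected subtree. Here vertex b appears in no bag, so the decomposition is invalid.

No — vertex b appears in no bag.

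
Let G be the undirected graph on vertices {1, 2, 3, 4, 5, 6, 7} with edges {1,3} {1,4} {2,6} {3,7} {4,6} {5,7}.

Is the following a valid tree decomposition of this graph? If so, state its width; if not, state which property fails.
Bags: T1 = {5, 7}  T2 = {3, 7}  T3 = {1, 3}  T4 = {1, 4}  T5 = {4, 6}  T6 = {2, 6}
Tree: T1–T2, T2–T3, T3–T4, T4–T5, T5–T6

Every vertex of G appears in some bag (union = {1, 2, 3, 4, 5, 6, 7}); every edge is covered by a bag; and for each vertex v the set of bags containing v is connected in the bag tree. The decomposition is therefore valid. The largest bag has 2 vertices, so the width is 1.

Yes; width 1.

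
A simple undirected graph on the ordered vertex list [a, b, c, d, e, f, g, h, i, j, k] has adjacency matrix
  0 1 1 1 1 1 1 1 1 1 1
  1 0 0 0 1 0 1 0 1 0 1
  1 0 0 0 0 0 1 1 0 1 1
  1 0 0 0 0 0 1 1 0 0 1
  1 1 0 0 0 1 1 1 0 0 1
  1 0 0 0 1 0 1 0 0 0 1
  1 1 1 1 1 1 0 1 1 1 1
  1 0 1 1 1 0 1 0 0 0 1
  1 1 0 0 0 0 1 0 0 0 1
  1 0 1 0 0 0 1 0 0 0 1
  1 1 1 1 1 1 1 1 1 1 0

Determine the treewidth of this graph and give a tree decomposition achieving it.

Every bag has size at most 5, so the width is 5 − 1 = 4 and tw(G) ≤ 4. Conversely, {a, e, f, g, k} is a clique of size 5, and the vertices of any clique must share a bag in every tree decomposition; so some bag has ≥ 5 vertices and tw(G) ≥ 4. The upper and lower bounds meet at 4, so that is the treewidth.

Treewidth 4.
One such decomposition:
Bags: B1 = {a, e, g, h, k}  B2 = {a, b, e, g, k}  B3 = {a, e, f, g, k}  B4 = {a, d, g, h, k}  B5 = {a, c, g, h, k}  B6 = {a, b, g, i, k}  B7 = {a, c, g, j, k}
Tree: B1–B2, B2–B3, B1–B4, B1–B5, B2–B6, B5–B7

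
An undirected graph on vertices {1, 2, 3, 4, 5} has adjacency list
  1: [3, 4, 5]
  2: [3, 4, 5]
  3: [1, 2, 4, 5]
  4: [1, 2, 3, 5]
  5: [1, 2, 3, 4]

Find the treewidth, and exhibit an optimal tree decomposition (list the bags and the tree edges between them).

Each bag holds 4 vertices, so the decomposition has width 3, which upper-bounds the treewidth. For the lower bound, the 4 vertices {1, 3, 4, 5} are pairwise adjacent, and any tree decomposition puts a clique entirely inside one bag — forcing width ≥ 3. Hence tw(G) = 3 exactly.

Treewidth 3.
One such decomposition:
Bags: B1 = {2, 3, 4, 5}  B2 = {1, 3, 4, 5}
Tree: B1–B2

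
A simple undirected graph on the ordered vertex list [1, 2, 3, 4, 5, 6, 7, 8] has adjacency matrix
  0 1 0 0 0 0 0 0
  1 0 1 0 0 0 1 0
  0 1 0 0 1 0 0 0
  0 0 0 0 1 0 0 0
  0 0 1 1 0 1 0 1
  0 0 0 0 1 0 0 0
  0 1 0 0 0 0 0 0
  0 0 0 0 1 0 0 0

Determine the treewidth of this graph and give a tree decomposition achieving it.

Each bag holds 2 vertices, so the decomposition has width 1, which upper-bounds the treewidth. G has an edge, so its treewidth is at least 1. The upper and lower bounds meet at 1, so that is the treewidth.

Treewidth 1.
Bags: B1 = {5, 6}  B2 = {3, 5}  B3 = {2, 3}  B4 = {5, 8}  B5 = {2, 7}  B6 = {1, 2}  B7 = {4, 5}
Tree: B1–B2, B2–B3, B1–B4, B3–B5, B5–B6, B2–B7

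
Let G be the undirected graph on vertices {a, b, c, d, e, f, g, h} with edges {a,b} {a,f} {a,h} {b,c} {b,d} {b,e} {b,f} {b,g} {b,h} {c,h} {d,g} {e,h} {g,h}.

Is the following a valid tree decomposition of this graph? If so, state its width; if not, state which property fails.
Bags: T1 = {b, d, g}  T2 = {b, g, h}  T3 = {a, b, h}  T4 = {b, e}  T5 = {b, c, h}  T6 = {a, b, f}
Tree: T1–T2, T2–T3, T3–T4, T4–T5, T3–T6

A tree decomposition must satisfy three properties: every vertex lies in some bag; for every edge, both endpoints lie together in some bag; and for every vertex, the bags containing it form a connected subtree. Here edge (h,e) lies in no bag, so the decomposition is invalid.

No — edge (h,e) lies in no bag.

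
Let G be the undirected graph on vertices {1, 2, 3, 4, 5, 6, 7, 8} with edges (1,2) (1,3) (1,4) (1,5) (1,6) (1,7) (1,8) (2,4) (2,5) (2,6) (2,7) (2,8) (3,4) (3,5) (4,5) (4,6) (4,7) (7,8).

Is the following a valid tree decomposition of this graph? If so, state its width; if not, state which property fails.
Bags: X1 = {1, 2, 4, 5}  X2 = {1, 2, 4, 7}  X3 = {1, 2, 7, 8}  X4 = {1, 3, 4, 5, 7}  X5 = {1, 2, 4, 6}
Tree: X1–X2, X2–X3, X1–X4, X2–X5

No — bags containing vertex 7 are not connected in the tree.

A tree decomposition must satisfy three properties: every vertex lies in some bag; for every edge, both endpoints lie together in some bag; and for every vertex, the bags containing it form a connected subtree. Here bags containing vertex 7 are not connected in the tree, so the decomposition is invalid.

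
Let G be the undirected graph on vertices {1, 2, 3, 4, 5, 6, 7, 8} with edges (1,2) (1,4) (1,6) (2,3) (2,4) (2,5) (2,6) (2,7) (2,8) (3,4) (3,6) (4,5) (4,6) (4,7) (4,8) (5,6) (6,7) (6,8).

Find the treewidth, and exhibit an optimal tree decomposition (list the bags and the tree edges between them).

Treewidth 3.
One optimal decomposition is:
Bags: B1 = {2, 3, 4, 6}  B2 = {1, 2, 4, 6}  B3 = {2, 4, 6, 8}  B4 = {2, 4, 5, 6}  B5 = {2, 4, 6, 7}
Tree: B1–B2, B2–B3, B2–B4, B4–B5

Every bag has size at most 4, so the width is 4 − 1 = 3 and tw(G) ≤ 3. On the other hand G contains the 4-clique {1, 2, 4, 6}. A clique must lie in a single bag of any decomposition, so no decomposition can have width below 3. Hence tw(G) = 3 exactly.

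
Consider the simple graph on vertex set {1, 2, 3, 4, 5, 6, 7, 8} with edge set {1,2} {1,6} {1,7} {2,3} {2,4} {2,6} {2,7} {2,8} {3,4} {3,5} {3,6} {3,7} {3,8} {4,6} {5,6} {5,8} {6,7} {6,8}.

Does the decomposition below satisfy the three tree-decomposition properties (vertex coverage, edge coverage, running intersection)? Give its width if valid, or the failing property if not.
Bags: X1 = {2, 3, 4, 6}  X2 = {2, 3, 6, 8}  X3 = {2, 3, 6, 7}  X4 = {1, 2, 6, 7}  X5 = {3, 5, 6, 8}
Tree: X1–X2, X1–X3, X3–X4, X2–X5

Yes; width 3.

Checking the three conditions: (i) the bags cover all of {1, 2, 3, 4, 5, 6, 7, 8}; (ii) for each edge, some bag contains both endpoints; (iii) the bags containing any fixed vertex form a subtree. All hold, so the decomposition is valid with width 4 − 1 = 3.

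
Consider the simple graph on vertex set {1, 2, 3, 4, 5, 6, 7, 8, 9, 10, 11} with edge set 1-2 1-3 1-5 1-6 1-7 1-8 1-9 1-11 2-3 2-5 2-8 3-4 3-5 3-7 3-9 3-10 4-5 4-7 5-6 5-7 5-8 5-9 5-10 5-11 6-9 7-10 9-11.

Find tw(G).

A width-3 tree decomposition is:
Bags: B1 = {1, 3, 5, 9}  B2 = {1, 3, 5, 7}  B3 = {3, 5, 7, 10}  B4 = {1, 5, 6, 9}  B5 = {1, 2, 3, 5}  B6 = {3, 4, 5, 7}  B7 = {1, 2, 5, 8}  B8 = {1, 5, 9, 11}
Tree: B1–B2, B2–B3, B1–B4, B2–B5, B2–B6, B5–B7, B4–B8
Every bag has size at most 4, so the width is 4 − 1 = 3 and tw(G) ≤ 3. For the lower bound, the 4 vertices {1, 2, 5, 8} are pairwise adjacent, and any tree decomposition puts a clique entirely inside one bag — forcing width ≥ 3. Combining the bounds, tw(G) = 3.

3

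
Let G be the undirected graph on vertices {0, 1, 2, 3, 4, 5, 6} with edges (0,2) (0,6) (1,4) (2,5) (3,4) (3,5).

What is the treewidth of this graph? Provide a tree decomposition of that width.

The largest bag has 2 vertices, giving width 1; this decomposition certifies tw(G) ≤ 1. Any graph with an edge has treewidth ≥ 1, and G has the edge 1–4. The upper and lower bounds meet at 1, so that is the treewidth.

Treewidth 1.
Bags: B1 = {1, 4}  B2 = {3, 4}  B3 = {3, 5}  B4 = {2, 5}  B5 = {0, 2}  B6 = {0, 6}
Tree: B1–B2, B2–B3, B3–B4, B4–B5, B5–B6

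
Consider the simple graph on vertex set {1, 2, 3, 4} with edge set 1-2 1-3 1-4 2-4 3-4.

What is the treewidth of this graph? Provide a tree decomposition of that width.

Each bag holds 3 vertices, so the decomposition has width 2, which upper-bounds the treewidth. Conversely, {1, 2, 4} is a clique of size 3, and the vertices of any clique must share a bag in every tree decomposition; so some bag has ≥ 3 vertices and tw(G) ≥ 2. Therefore the treewidth is 2.

Treewidth 2.
One optimal decomposition is:
Bags: B1 = {1, 2, 4}  B2 = {1, 3, 4}
Tree: B1–B2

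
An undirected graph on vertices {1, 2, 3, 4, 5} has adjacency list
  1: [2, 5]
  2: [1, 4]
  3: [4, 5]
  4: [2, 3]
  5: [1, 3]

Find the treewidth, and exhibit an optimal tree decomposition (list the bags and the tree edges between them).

Each bag holds 3 vertices, so the decomposition has width 2, which upper-bounds the treewidth. For the lower bound, G contains the cycle 5–3–4–2–1–5, so G is not a forest; only forests have treewidth ≤ 1, hence tw(G) ≥ 2. The upper and lower bounds meet at 2, so that is the treewidth.

Treewidth 2.
One optimal decomposition is:
Bags: B1 = {3, 4, 5}  B2 = {2, 4, 5}  B3 = {1, 2, 5}
Tree: B1–B2, B2–B3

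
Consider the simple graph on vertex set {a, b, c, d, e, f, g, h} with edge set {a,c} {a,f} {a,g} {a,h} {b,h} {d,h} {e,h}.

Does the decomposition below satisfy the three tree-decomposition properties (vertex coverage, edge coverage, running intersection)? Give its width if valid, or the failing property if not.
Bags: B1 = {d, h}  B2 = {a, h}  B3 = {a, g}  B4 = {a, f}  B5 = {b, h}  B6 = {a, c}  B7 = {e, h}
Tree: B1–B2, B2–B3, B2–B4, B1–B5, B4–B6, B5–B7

Yes; width 1.

Checking the three conditions: (i) the bags cover all of {a, b, c, d, e, f, g, h}; (ii) for each edge, some bag contains both endpoints; (iii) the bags containing any fixed vertex form a subtree. All hold, so the decomposition is valid with width 2 − 1 = 1.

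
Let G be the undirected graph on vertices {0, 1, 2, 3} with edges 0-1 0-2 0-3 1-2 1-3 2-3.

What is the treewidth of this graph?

A width-3 tree decomposition is:
Bags: B1 = {0, 1, 2, 3}
Tree: (single bag)
A single bag containing all 4 vertices is trivially a valid decomposition of width 3. For the lower bound, the 4 vertices {0, 1, 2, 3} are pairwise adjacent, and any tree decomposition puts a clique entirely inside one bag — forcing width ≥ 3. Hence tw(G) = 3 exactly.

3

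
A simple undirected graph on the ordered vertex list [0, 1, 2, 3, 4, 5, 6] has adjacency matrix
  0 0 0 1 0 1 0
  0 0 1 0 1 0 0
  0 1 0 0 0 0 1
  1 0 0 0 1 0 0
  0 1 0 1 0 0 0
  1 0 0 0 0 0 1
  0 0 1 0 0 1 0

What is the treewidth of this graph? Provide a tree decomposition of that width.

Treewidth 2.
One optimal decomposition is:
Bags: B1 = {0, 3, 4}  B2 = {0, 1, 4}  B3 = {0, 1, 2}  B4 = {0, 2, 6}  B5 = {0, 5, 6}
Tree: B1–B2, B2–B3, B3–B4, B4–B5

The largest bag has 3 vertices, giving width 2; this decomposition certifies tw(G) ≤ 2. The edges 0–3–4–1–2–6–5–0 form a cycle, so G is not a tree and its treewidth is at least 2. The upper and lower bounds meet at 2, so that is the treewidth.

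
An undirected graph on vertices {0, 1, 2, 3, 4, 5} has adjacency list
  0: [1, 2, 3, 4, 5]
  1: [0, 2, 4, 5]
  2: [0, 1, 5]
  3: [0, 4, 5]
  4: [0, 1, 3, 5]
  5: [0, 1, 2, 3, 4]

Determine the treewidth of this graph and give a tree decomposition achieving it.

Treewidth 3.
One such decomposition:
Bags: B1 = {0, 1, 2, 5}  B2 = {0, 1, 4, 5}  B3 = {0, 3, 4, 5}
Tree: B1–B2, B2–B3

The largest bag has 4 vertices, giving width 3; this decomposition certifies tw(G) ≤ 3. For the lower bound, the 4 vertices {0, 1, 2, 5} are pairwise adjacent, and any tree decomposition puts a clique entirely inside one bag — forcing width ≥ 3. Therefore the treewidth is 3.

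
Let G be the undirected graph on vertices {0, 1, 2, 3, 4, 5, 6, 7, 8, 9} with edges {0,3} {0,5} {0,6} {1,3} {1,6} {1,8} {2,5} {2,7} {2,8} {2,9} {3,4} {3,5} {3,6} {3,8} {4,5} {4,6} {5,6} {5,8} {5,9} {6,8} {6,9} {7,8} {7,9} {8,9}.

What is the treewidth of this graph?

A width-3 tree decomposition is:
Bags: B1 = {2, 5, 8, 9}  B2 = {5, 6, 8, 9}  B3 = {3, 5, 6, 8}  B4 = {1, 3, 6, 8}  B5 = {3, 4, 5, 6}  B6 = {2, 7, 8, 9}  B7 = {0, 3, 5, 6}
Tree: B1–B2, B2–B3, B3–B4, B3–B5, B1–B6, B5–B7
Every bag has size at most 4, so the width is 4 − 1 = 3 and tw(G) ≤ 3. Conversely, {1, 3, 6, 8} is a clique of size 4, and the vertices of any clique must share a bag in every tree decomposition; so some bag has ≥ 4 vertices and tw(G) ≥ 3. Therefore the treewidth is 3.

3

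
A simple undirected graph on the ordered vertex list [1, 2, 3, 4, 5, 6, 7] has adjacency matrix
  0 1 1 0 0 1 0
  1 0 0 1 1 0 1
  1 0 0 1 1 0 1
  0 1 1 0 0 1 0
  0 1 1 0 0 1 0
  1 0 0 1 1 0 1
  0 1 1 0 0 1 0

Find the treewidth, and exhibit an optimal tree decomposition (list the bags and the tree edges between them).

Each bag holds 4 vertices, so the decomposition has width 3, which upper-bounds the treewidth. For the lower bound: the 4 vertex sets {3,5}, {2,7}, {6}, {1} are disjoint, each induces a connected subgraph, and every pair is joined by at least one edge of G. Contracting each set to a single vertex therefore yields K_{4} as a minor, and since treewidth is minor-monotone, tw(G) ≥ tw(K_{4}) = 3. The upper and lower bounds meet at 3, so that is the treewidth.

Treewidth 3.
One optimal decomposition is:
Bags: B1 = {2, 3, 5, 6}  B2 = {2, 3, 6, 7}  B3 = {1, 2, 3, 6}  B4 = {2, 3, 4, 6}
Tree: B1–B2, B2–B3, B3–B4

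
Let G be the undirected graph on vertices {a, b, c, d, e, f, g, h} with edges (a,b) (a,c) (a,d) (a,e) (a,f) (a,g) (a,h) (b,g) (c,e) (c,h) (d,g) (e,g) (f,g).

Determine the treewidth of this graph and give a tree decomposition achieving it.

Treewidth 2.
Bags: B1 = {a, b, g}  B2 = {a, f, g}  B3 = {a, e, g}  B4 = {a, c, e}  B5 = {a, d, g}  B6 = {a, c, h}
Tree: B1–B2, B2–B3, B3–B4, B1–B5, B4–B6

Each bag holds 3 vertices, so the decomposition has width 2, which upper-bounds the treewidth. For the lower bound, the 3 vertices {a, d, g} are pairwise adjacent, and any tree decomposition puts a clique entirely inside one bag — forcing width ≥ 2. Therefore the treewidth is 2.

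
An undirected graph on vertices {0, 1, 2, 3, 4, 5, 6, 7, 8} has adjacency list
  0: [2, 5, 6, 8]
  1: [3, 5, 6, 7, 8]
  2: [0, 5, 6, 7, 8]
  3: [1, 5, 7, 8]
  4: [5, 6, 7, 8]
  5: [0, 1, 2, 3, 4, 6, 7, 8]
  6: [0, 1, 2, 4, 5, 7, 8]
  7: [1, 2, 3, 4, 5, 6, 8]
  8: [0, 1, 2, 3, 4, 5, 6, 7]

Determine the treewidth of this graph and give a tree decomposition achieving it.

Every bag has size at most 5, so the width is 5 − 1 = 4 and tw(G) ≤ 4. For the lower bound, the 5 vertices {1, 3, 5, 7, 8} are pairwise adjacent, and any tree decomposition puts a clique entirely inside one bag — forcing width ≥ 4. The upper and lower bounds meet at 4, so that is the treewidth.

Treewidth 4.
One such decomposition:
Bags: B1 = {4, 5, 6, 7, 8}  B2 = {1, 5, 6, 7, 8}  B3 = {2, 5, 6, 7, 8}  B4 = {1, 3, 5, 7, 8}  B5 = {0, 2, 5, 6, 8}
Tree: B1–B2, B2–B3, B2–B4, B3–B5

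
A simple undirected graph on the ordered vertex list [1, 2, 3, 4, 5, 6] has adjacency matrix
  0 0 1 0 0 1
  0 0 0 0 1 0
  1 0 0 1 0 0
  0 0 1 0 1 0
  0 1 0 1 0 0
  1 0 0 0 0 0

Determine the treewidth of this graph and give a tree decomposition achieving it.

The largest bag has 2 vertices, giving width 1; this decomposition certifies tw(G) ≤ 1. Any graph with an edge has treewidth ≥ 1, and G has the edge 6–1. Therefore the treewidth is 1.

Treewidth 1.
Bags: B1 = {1, 6}  B2 = {1, 3}  B3 = {3, 4}  B4 = {4, 5}  B5 = {2, 5}
Tree: B1–B2, B2–B3, B3–B4, B4–B5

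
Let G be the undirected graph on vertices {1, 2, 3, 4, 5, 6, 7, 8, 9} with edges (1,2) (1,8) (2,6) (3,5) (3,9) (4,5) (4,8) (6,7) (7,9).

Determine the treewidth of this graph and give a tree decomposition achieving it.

Treewidth 2.
One optimal decomposition is:
Bags: B1 = {2, 6, 7}  B2 = {2, 7, 9}  B3 = {2, 3, 9}  B4 = {2, 3, 5}  B5 = {2, 4, 5}  B6 = {2, 4, 8}  B7 = {1, 2, 8}
Tree: B1–B2, B2–B3, B3–B4, B4–B5, B5–B6, B6–B7

Each bag holds 3 vertices, so the decomposition has width 2, which upper-bounds the treewidth. For the lower bound, G contains the cycle 2–6–7–9–3–5–4–8–1–2, so G is not a forest; only forests have treewidth ≤ 1, hence tw(G) ≥ 2. Therefore the treewidth is 2.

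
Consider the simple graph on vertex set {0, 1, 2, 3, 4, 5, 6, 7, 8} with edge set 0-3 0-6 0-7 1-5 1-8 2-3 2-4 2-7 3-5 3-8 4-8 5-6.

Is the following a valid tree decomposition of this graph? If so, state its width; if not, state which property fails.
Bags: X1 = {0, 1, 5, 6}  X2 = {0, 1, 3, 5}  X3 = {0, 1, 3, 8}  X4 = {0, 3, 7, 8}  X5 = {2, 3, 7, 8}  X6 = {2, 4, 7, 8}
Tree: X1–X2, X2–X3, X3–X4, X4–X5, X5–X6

Vertex coverage: the bags together contain {0, 1, 2, 3, 4, 5, 6, 7, 8}, the full vertex set. Edge coverage: each edge of G has both endpoints in at least one bag. Running intersection: for every vertex, the bags containing it form a connected subtree. All three properties hold, so this is a valid tree decomposition of width max|bag| − 1 = 3, and hence tw(G) ≤ 3.

Yes; width 3.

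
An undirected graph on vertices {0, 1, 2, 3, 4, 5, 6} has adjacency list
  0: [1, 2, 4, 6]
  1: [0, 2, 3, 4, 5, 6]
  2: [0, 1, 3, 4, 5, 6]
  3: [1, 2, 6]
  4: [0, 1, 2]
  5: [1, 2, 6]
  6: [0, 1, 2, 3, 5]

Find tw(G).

A width-3 tree decomposition is:
Bags: B1 = {1, 2, 3, 6}  B2 = {0, 1, 2, 6}  B3 = {0, 1, 2, 4}  B4 = {1, 2, 5, 6}
Tree: B1–B2, B2–B3, B2–B4
Each bag holds 4 vertices, so the decomposition has width 3, which upper-bounds the treewidth. For the lower bound, the 4 vertices {0, 1, 2, 4} are pairwise adjacent, and any tree decomposition puts a clique entirely inside one bag — forcing width ≥ 3. Hence tw(G) = 3 exactly.

3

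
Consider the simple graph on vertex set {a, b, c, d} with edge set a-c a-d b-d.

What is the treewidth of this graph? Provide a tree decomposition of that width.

Each bag holds 2 vertices, so the decomposition has width 1, which upper-bounds the treewidth. G has an edge, so its treewidth is at least 1. Combining the bounds, tw(G) = 1.

Treewidth 1.
One such decomposition:
Bags: B1 = {b, d}  B2 = {a, d}  B3 = {a, c}
Tree: B1–B2, B2–B3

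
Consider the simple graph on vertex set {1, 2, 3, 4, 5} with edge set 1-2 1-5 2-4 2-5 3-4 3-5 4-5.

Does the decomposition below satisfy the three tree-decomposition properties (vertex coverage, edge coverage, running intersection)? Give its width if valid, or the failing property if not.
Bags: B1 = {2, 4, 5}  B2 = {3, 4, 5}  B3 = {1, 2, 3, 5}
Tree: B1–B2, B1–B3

A tree decomposition must satisfy three properties: every vertex lies in some bag; for every edge, both endpoints lie together in some bag; and for every vertex, the bags containing it form a connected subtree. Here bags containing vertex 3 are not connected in the tree, so the decomposition is invalid.

No — bags containing vertex 3 are not connected in the tree.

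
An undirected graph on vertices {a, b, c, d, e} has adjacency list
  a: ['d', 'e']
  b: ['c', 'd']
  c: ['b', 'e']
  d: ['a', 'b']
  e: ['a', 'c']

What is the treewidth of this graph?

2

A width-2 tree decomposition is:
Bags: B1 = {a, c, e}  B2 = {a, c, d}  B3 = {b, c, d}
Tree: B1–B2, B2–B3
Each bag holds 3 vertices, so the decomposition has width 2, which upper-bounds the treewidth. Since c–e–a–d–b–c is a cycle in G, G is not acyclic. Forests are exactly the graphs of treewidth ≤ 1, so tw(G) ≥ 2. The upper and lower bounds meet at 2, so that is the treewidth.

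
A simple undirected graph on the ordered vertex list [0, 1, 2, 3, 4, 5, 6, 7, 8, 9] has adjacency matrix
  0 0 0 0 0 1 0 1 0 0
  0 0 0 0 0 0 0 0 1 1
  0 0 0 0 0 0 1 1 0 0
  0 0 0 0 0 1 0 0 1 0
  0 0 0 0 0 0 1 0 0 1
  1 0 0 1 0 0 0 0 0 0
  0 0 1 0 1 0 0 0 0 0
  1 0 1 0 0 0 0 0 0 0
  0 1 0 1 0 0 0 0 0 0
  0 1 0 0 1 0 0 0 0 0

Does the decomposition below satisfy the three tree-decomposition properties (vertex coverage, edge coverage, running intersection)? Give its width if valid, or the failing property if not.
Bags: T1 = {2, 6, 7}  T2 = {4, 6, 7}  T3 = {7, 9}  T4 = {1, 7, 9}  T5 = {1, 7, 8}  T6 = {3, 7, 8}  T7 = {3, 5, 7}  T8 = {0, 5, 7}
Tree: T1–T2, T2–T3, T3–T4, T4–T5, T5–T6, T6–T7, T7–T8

No — edge (4,9) lies in no bag.

A tree decomposition must satisfy three properties: every vertex lies in some bag; for every edge, both endpoints lie together in some bag; and for every vertex, the bags containing it form a connected subtree. Here edge (4,9) lies in no bag, so the decomposition is invalid.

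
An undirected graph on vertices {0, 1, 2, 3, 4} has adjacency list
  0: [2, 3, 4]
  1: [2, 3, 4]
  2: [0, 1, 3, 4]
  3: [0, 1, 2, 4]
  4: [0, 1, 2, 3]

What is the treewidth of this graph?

3

A width-3 tree decomposition is:
Bags: B1 = {1, 2, 3, 4}  B2 = {0, 2, 3, 4}
Tree: B1–B2
Each bag holds 4 vertices, so the decomposition has width 3, which upper-bounds the treewidth. Conversely, {0, 2, 3, 4} is a clique of size 4, and the vertices of any clique must share a bag in every tree decomposition; so some bag has ≥ 4 vertices and tw(G) ≥ 3. The upper and lower bounds meet at 3, so that is the treewidth.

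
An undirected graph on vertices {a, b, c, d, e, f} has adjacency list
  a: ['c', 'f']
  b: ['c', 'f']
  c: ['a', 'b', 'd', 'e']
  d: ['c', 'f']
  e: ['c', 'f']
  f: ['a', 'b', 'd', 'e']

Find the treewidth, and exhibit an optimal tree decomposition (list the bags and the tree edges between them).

Treewidth 2.
Bags: B1 = {a, c, f}  B2 = {c, d, f}  B3 = {c, e, f}  B4 = {b, c, f}
Tree: B1–B2, B2–B3, B3–B4

The largest bag has 3 vertices, giving width 2; this decomposition certifies tw(G) ≤ 2. Since a–f–d–c–a is a cycle in G, G is not acyclic. Forests are exactly the graphs of treewidth ≤ 1, so tw(G) ≥ 2. Combining the bounds, tw(G) = 2.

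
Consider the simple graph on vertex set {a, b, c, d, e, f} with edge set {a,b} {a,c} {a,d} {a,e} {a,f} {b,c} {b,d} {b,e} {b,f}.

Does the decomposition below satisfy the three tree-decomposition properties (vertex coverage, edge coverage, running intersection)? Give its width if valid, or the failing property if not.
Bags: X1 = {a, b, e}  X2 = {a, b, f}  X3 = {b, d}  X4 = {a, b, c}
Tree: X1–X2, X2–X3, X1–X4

No — edge (a,d) lies in no bag.

A tree decomposition must satisfy three properties: every vertex lies in some bag; for every edge, both endpoints lie together in some bag; and for every vertex, the bags containing it form a connected subtree. Here edge (a,d) lies in no bag, so the decomposition is invalid.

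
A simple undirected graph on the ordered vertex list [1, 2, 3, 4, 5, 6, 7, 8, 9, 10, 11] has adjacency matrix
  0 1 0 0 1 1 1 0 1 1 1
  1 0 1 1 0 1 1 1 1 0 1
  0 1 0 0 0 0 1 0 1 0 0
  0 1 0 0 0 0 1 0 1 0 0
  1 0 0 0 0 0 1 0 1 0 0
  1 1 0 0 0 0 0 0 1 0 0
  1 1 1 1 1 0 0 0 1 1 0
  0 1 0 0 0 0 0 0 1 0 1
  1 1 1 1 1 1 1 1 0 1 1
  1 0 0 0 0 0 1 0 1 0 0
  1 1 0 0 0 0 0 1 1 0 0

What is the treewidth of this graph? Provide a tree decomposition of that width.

Each bag holds 4 vertices, so the decomposition has width 3, which upper-bounds the treewidth. On the other hand G contains the 4-clique {2, 8, 9, 11}. A clique must lie in a single bag of any decomposition, so no decomposition can have width below 3. Hence tw(G) = 3 exactly.

Treewidth 3.
One such decomposition:
Bags: B1 = {1, 2, 7, 9}  B2 = {1, 7, 9, 10}  B3 = {2, 3, 7, 9}  B4 = {1, 2, 9, 11}  B5 = {2, 4, 7, 9}  B6 = {1, 2, 6, 9}  B7 = {1, 5, 7, 9}  B8 = {2, 8, 9, 11}
Tree: B1–B2, B1–B3, B1–B4, B1–B5, B4–B6, B1–B7, B4–B8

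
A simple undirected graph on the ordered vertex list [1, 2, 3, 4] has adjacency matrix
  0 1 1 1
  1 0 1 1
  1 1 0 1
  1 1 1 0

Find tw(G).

3

A width-3 tree decomposition is:
Bags: B1 = {1, 2, 3, 4}
Tree: (single bag)
A single bag containing all 4 vertices is trivially a valid decomposition of width 3. For the lower bound, the 4 vertices {1, 2, 3, 4} are pairwise adjacent, and any tree decomposition puts a clique entirely inside one bag — forcing width ≥ 3. The upper and lower bounds meet at 3, so that is the treewidth.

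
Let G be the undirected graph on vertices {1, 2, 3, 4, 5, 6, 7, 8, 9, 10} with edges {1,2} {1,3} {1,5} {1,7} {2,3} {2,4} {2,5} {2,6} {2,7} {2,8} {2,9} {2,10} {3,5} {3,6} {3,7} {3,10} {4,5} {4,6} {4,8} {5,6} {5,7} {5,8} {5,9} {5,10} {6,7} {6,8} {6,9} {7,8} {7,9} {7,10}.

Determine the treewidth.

A width-4 tree decomposition is:
Bags: B1 = {2, 5, 6, 7, 8}  B2 = {2, 3, 5, 6, 7}  B3 = {2, 4, 5, 6, 8}  B4 = {2, 3, 5, 7, 10}  B5 = {2, 5, 6, 7, 9}  B6 = {1, 2, 3, 5, 7}
Tree: B1–B2, B1–B3, B2–B4, B1–B5, B2–B6
Every bag has size at most 5, so the width is 5 − 1 = 4 and tw(G) ≤ 4. For the lower bound, the 5 vertices {2, 4, 5, 6, 8} are pairwise adjacent, and any tree decomposition puts a clique entirely inside one bag — forcing width ≥ 4. The upper and lower bounds meet at 4, so that is the treewidth.

4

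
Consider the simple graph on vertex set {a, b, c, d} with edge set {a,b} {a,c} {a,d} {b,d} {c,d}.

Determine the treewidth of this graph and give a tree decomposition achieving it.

Every bag has size at most 3, so the width is 3 − 1 = 2 and tw(G) ≤ 2. Conversely, {a, c, d} is a clique of size 3, and the vertices of any clique must share a bag in every tree decomposition; so some bag has ≥ 3 vertices and tw(G) ≥ 2. Combining the bounds, tw(G) = 2.

Treewidth 2.
Bags: B1 = {a, c, d}  B2 = {a, b, d}
Tree: B1–B2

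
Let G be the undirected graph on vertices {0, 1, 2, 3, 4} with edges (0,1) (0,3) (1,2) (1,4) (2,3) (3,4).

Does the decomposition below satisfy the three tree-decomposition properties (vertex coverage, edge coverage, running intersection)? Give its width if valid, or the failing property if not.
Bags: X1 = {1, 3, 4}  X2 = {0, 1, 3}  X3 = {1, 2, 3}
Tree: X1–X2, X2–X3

Yes; width 2.

Every vertex of G appears in some bag (union = {0, 1, 2, 3, 4}); every edge is covered by a bag; and for each vertex v the set of bags containing v is connected in the bag tree. The decomposition is therefore valid. The largest bag has 3 vertices, so the width is 2.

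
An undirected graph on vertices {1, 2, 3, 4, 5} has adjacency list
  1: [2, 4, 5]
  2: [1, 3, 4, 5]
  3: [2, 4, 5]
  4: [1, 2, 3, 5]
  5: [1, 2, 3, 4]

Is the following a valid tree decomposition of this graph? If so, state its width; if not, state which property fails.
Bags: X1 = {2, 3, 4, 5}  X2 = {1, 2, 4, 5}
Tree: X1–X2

Checking the three conditions: (i) the bags cover all of {1, 2, 3, 4, 5}; (ii) for each edge, some bag contains both endpoints; (iii) the bags containing any fixed vertex form a subtree. All hold, so the decomposition is valid with width 4 − 1 = 3.

Yes; width 3.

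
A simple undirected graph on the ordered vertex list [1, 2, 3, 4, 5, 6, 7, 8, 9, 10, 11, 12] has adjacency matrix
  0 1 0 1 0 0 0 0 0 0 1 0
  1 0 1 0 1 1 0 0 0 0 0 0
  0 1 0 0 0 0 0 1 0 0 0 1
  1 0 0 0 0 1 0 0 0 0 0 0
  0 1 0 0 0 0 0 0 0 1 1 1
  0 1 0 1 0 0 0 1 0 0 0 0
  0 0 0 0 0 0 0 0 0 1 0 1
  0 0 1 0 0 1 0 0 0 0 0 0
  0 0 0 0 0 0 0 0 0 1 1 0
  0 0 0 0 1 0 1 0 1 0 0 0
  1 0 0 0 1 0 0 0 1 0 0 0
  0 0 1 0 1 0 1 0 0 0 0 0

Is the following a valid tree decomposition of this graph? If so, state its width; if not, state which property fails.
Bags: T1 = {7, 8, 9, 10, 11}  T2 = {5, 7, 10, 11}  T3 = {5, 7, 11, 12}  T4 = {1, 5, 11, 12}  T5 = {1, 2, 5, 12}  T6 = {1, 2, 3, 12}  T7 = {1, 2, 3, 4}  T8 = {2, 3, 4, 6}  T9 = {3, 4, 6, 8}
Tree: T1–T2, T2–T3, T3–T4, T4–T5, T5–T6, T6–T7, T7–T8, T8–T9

No — bags containing vertex 8 are not connected in the tree.

A tree decomposition must satisfy three properties: every vertex lies in some bag; for every edge, both endpoints lie together in some bag; and for every vertex, the bags containing it form a connected subtree. Here bags containing vertex 8 are not connected in the tree, so the decomposition is invalid.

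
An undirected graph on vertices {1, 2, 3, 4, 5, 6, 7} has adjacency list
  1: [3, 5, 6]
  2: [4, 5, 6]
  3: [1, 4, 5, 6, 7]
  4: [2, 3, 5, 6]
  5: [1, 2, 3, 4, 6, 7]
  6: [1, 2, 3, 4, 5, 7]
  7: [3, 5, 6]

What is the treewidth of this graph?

A width-3 tree decomposition is:
Bags: B1 = {3, 5, 6, 7}  B2 = {3, 4, 5, 6}  B3 = {1, 3, 5, 6}  B4 = {2, 4, 5, 6}
Tree: B1–B2, B2–B3, B2–B4
Each bag holds 4 vertices, so the decomposition has width 3, which upper-bounds the treewidth. On the other hand G contains the 4-clique {2, 4, 5, 6}. A clique must lie in a single bag of any decomposition, so no decomposition can have width below 3. The upper and lower bounds meet at 3, so that is the treewidth.

3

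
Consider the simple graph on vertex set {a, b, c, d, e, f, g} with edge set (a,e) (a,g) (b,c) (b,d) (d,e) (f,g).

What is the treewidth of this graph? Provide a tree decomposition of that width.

Treewidth 1.
One such decomposition:
Bags: B1 = {f, g}  B2 = {a, g}  B3 = {a, e}  B4 = {d, e}  B5 = {b, d}  B6 = {b, c}
Tree: B1–B2, B2–B3, B3–B4, B4–B5, B5–B6

The largest bag has 2 vertices, giving width 1; this decomposition certifies tw(G) ≤ 1. G has an edge, so its treewidth is at least 1. Combining the bounds, tw(G) = 1.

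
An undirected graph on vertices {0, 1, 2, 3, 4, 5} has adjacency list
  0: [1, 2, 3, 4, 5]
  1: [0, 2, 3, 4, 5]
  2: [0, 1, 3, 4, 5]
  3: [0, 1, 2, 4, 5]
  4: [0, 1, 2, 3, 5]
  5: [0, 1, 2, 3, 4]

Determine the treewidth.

A width-5 tree decomposition is:
Bags: B1 = {0, 1, 2, 3, 4, 5}
Tree: (single bag)
With just one bag of size 6, the width is 6 − 1 = 5, so tw(G) ≤ 5. Conversely, {0, 1, 2, 3, 4, 5} is a clique of size 6, and the vertices of any clique must share a bag in every tree decomposition; so some bag has ≥ 6 vertices and tw(G) ≥ 5. Hence tw(G) = 5 exactly.

5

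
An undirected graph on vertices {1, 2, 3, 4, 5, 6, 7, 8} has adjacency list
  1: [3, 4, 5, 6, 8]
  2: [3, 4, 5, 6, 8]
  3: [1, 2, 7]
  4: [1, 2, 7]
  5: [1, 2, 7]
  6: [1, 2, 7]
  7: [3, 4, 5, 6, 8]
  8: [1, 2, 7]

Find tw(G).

3

A width-3 tree decomposition is:
Bags: B1 = {1, 2, 3, 7}  B2 = {1, 2, 7, 8}  B3 = {1, 2, 5, 7}  B4 = {1, 2, 4, 7}  B5 = {1, 2, 6, 7}
Tree: B1–B2, B2–B3, B3–B4, B4–B5
Every bag has size at most 4, so the width is 4 − 1 = 3 and tw(G) ≤ 3. For the lower bound: the 4 vertex sets {3,7}, {1,8}, {2}, {5} are disjoint, each induces a connected subgraph, and every pair is joined by at least one edge of G. Contracting each set to a single vertex therefore yields K_{4} as a minor, and since treewidth is minor-monotone, tw(G) ≥ tw(K_{4}) = 3. The upper and lower bounds meet at 3, so that is the treewidth.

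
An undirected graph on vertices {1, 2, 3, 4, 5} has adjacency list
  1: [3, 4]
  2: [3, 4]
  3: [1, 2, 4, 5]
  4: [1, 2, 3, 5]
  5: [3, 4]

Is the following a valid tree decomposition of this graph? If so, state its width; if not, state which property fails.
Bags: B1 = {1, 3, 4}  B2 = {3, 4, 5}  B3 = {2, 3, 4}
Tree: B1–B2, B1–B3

Yes; width 2.

Every vertex of G appears in some bag (union = {1, 2, 3, 4, 5}); every edge is covered by a bag; and for each vertex v the set of bags containing v is connected in the bag tree. The decomposition is therefore valid. The largest bag has 3 vertices, so the width is 2.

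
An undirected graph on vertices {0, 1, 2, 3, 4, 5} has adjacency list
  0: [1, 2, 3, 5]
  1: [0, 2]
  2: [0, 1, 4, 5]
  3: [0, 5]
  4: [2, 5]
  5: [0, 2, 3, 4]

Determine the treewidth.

2

A width-2 tree decomposition is:
Bags: B1 = {0, 2, 5}  B2 = {0, 3, 5}  B3 = {2, 4, 5}  B4 = {0, 1, 2}
Tree: B1–B2, B1–B3, B1–B4
Each bag holds 3 vertices, so the decomposition has width 2, which upper-bounds the treewidth. Conversely, {0, 1, 2} is a clique of size 3, and the vertices of any clique must share a bag in every tree decomposition; so some bag has ≥ 3 vertices and tw(G) ≥ 2. Combining the bounds, tw(G) = 2.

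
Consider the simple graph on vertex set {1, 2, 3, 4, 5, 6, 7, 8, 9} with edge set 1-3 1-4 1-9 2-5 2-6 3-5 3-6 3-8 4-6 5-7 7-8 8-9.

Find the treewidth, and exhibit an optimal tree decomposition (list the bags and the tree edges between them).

Treewidth 3.
One such decomposition:
Bags: B1 = {2, 5, 7, 8}  B2 = {2, 3, 5, 8}  B3 = {2, 3, 6, 8}  B4 = {3, 6, 8, 9}  B5 = {1, 3, 6, 9}  B6 = {1, 4, 6, 9}
Tree: B1–B2, B2–B3, B3–B4, B4–B5, B5–B6

The largest bag has 4 vertices, giving width 3; this decomposition certifies tw(G) ≤ 3. For the lower bound: the 4 vertex sets {2,5,7}, {8}, {3}, {1,4,6,9} are disjoint, each induces a connected subgraph, and every pair is joined by at least one edge of G. Contracting each set to a single vertex therefore yields K_{4} as a minor, and since treewidth is minor-monotone, tw(G) ≥ tw(K_{4}) = 3. Combining the bounds, tw(G) = 3.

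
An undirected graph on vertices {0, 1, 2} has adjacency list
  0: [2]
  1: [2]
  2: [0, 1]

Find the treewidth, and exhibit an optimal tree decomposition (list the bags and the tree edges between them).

Treewidth 1.
One such decomposition:
Bags: B1 = {1, 2}  B2 = {0, 2}
Tree: B1–B2

The largest bag has 2 vertices, giving width 1; this decomposition certifies tw(G) ≤ 1. G has an edge, so its treewidth is at least 1. Combining the bounds, tw(G) = 1.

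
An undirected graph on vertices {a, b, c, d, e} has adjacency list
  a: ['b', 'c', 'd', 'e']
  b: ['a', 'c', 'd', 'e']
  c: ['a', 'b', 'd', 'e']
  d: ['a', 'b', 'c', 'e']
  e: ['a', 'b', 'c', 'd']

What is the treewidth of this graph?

4

A width-4 tree decomposition is:
Bags: B1 = {a, b, c, d, e}
Tree: (single bag)
A single bag containing all 5 vertices is trivially a valid decomposition of width 4. Conversely, {a, b, c, d, e} is a clique of size 5, and the vertices of any clique must share a bag in every tree decomposition; so some bag has ≥ 5 vertices and tw(G) ≥ 4. The upper and lower bounds meet at 4, so that is the treewidth.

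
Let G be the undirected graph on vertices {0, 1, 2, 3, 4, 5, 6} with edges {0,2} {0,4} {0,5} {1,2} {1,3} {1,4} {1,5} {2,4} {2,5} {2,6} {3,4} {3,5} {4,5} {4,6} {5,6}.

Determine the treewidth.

A width-3 tree decomposition is:
Bags: B1 = {1, 2, 4, 5}  B2 = {0, 2, 4, 5}  B3 = {1, 3, 4, 5}  B4 = {2, 4, 5, 6}
Tree: B1–B2, B1–B3, B1–B4
Each bag holds 4 vertices, so the decomposition has width 3, which upper-bounds the treewidth. On the other hand G contains the 4-clique {0, 2, 4, 5}. A clique must lie in a single bag of any decomposition, so no decomposition can have width below 3. Hence tw(G) = 3 exactly.

3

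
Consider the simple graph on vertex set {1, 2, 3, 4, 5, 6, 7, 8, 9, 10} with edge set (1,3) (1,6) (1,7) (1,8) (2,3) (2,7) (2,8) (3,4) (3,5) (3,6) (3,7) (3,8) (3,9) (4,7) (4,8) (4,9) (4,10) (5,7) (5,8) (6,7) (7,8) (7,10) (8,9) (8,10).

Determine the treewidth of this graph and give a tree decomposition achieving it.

Treewidth 3.
One optimal decomposition is:
Bags: B1 = {1, 3, 7, 8}  B2 = {3, 4, 7, 8}  B3 = {3, 4, 8, 9}  B4 = {4, 7, 8, 10}  B5 = {3, 5, 7, 8}  B6 = {2, 3, 7, 8}  B7 = {1, 3, 6, 7}
Tree: B1–B2, B2–B3, B2–B4, B2–B5, B1–B6, B1–B7

Every bag has size at most 4, so the width is 4 − 1 = 3 and tw(G) ≤ 3. On the other hand G contains the 4-clique {4, 7, 8, 10}. A clique must lie in a single bag of any decomposition, so no decomposition can have width below 3. Combining the bounds, tw(G) = 3.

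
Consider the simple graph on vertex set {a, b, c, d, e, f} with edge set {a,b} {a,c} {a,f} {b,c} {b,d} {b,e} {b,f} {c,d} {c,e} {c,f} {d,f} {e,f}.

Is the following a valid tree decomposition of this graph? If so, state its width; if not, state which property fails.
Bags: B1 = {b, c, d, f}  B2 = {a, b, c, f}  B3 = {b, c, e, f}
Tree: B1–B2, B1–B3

Checking the three conditions: (i) the bags cover all of {a, b, c, d, e, f}; (ii) for each edge, some bag contains both endpoints; (iii) the bags containing any fixed vertex form a subtree. All hold, so the decomposition is valid with width 4 − 1 = 3.

Yes; width 3.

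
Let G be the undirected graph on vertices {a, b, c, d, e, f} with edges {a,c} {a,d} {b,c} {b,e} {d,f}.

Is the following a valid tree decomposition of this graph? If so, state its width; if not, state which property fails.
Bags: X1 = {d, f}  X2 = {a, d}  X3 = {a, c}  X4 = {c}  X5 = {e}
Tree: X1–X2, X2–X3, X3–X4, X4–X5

No — vertex b appears in no bag.

A tree decomposition must satisfy three properties: every vertex lies in some bag; for every edge, both endpoints lie together in some bag; and for every vertex, the bags containing it form a connected subtree. Here vertex b appears in no bag, so the decomposition is invalid.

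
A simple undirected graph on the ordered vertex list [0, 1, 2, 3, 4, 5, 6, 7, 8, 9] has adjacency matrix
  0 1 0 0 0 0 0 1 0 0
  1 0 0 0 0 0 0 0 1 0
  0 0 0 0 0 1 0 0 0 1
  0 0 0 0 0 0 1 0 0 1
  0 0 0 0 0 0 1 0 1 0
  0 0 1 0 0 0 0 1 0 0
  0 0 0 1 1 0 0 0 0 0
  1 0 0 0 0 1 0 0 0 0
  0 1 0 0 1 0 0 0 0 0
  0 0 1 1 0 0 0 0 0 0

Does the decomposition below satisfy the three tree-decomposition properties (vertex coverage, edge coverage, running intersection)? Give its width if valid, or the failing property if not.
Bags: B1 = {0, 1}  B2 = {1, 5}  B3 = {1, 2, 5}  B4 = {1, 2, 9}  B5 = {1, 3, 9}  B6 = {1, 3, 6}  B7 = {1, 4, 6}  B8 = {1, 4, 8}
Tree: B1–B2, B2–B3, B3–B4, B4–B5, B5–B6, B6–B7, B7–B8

No — vertex 7 appears in no bag.

A tree decomposition must satisfy three properties: every vertex lies in some bag; for every edge, both endpoints lie together in some bag; and for every vertex, the bags containing it form a connected subtree. Here vertex 7 appears in no bag, so the decomposition is invalid.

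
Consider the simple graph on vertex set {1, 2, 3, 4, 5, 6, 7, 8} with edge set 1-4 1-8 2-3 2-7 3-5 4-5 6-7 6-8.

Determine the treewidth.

A width-2 tree decomposition is:
Bags: B1 = {2, 3, 7}  B2 = {3, 5, 7}  B3 = {4, 5, 7}  B4 = {1, 4, 7}  B5 = {1, 7, 8}  B6 = {6, 7, 8}
Tree: B1–B2, B2–B3, B3–B4, B4–B5, B5–B6
Each bag holds 3 vertices, so the decomposition has width 2, which upper-bounds the treewidth. Since 7–2–3–5–4–1–8–6–7 is a cycle in G, G is not acyclic. Forests are exactly the graphs of treewidth ≤ 1, so tw(G) ≥ 2. Combining the bounds, tw(G) = 2.

2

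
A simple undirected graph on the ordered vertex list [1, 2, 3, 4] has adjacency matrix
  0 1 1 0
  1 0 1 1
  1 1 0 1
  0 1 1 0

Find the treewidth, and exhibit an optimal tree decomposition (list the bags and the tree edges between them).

Each bag holds 3 vertices, so the decomposition has width 2, which upper-bounds the treewidth. For the lower bound, the 3 vertices {1, 2, 3} are pairwise adjacent, and any tree decomposition puts a clique entirely inside one bag — forcing width ≥ 2. Hence tw(G) = 2 exactly.

Treewidth 2.
Bags: B1 = {2, 3, 4}  B2 = {1, 2, 3}
Tree: B1–B2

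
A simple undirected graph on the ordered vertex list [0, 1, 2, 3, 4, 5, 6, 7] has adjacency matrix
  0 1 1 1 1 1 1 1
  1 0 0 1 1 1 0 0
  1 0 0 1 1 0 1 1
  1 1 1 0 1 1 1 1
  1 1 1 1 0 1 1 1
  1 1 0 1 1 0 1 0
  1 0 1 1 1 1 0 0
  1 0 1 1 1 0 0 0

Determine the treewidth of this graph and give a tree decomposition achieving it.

Treewidth 4.
Bags: B1 = {0, 3, 4, 5, 6}  B2 = {0, 2, 3, 4, 6}  B3 = {0, 1, 3, 4, 5}  B4 = {0, 2, 3, 4, 7}
Tree: B1–B2, B1–B3, B2–B4

The largest bag has 5 vertices, giving width 4; this decomposition certifies tw(G) ≤ 4. For the lower bound, the 5 vertices {0, 1, 3, 4, 5} are pairwise adjacent, and any tree decomposition puts a clique entirely inside one bag — forcing width ≥ 4. Hence tw(G) = 4 exactly.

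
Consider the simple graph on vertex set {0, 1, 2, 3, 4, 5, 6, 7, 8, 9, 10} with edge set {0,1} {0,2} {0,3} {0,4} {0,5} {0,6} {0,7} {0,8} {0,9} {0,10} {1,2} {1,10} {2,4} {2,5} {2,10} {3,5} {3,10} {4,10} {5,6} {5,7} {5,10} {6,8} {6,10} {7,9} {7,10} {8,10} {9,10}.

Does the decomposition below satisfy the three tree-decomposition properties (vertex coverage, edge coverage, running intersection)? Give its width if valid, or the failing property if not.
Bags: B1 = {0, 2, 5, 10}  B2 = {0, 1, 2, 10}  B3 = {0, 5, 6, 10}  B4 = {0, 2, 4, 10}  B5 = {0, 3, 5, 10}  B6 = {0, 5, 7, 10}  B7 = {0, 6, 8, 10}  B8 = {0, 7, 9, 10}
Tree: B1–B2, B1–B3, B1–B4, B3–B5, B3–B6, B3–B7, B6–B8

Yes; width 3.

Every vertex of G appears in some bag (union = {0, 1, 2, 3, 4, 5, 6, 7, 8, 9, 10}); every edge is covered by a bag; and for each vertex v the set of bags containing v is connected in the bag tree. The decomposition is therefore valid. The largest bag has 4 vertices, so the width is 3.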